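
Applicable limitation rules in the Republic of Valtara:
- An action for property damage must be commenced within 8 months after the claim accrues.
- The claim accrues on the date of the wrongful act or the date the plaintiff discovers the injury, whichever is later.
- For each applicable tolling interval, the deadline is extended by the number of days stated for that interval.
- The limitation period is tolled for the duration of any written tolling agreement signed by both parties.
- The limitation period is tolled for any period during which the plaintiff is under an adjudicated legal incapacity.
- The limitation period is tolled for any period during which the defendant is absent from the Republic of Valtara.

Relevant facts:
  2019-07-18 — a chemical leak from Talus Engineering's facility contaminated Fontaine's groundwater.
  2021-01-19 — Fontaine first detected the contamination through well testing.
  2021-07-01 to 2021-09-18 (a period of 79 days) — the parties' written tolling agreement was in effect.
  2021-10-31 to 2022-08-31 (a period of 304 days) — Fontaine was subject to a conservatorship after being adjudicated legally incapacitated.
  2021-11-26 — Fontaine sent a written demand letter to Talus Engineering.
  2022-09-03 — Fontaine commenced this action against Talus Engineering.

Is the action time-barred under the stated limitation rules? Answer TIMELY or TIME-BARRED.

The claim accrued on 2021-01-19 — the later of the 2019-07-18 act and the 2021-01-19 discovery.
The untolled deadline — 8 months after 2021-01-19 — is 2021-09-19.
The period was tolled for 79 days by the written tolling agreement (2021-07-01 to 2021-09-18), pushing the deadline to 2021-12-07.
Because the plaintiff's legal incapacity ran from 2021-10-31 to 2022-08-31, the deadline is extended by 304 days to 2022-10-07.
None of the other events listed affects the running of the period under the stated rules.
Filing on 2022-09-03 beat the 2022-10-07 deadline — the action is timely.

TIMELY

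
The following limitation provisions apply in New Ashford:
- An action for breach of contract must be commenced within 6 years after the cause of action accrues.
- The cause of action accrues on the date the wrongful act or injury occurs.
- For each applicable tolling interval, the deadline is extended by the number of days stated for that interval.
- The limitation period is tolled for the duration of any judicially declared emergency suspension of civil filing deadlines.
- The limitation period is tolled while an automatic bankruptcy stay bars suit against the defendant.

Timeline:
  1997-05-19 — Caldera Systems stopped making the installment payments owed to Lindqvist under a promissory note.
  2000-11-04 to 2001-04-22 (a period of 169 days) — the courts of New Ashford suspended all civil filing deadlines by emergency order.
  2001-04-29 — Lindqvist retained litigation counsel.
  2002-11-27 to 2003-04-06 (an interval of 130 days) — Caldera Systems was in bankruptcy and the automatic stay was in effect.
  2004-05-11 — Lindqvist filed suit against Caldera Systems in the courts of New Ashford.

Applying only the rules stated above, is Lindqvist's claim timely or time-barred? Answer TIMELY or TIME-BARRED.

The claim accrued on 1997-05-19, when the wrongful act occurred.
6 years from 1997-05-19 is 2003-05-19.
The period was tolled for 169 days by the emergency suspension of filing deadlines (2000-11-04 to 2001-04-22), pushing the deadline to 2003-11-04.
The automatic bankruptcy stay from 2002-11-27 to 2003-04-06 tolled the period for 130 days, extending the deadline to 2004-03-13.
The other events in the timeline have no effect on the limitation period under the stated rules.
The 2004-05-11 filing falls after the 2004-03-13 deadline; the claim is time-barred.

TIME-BARRED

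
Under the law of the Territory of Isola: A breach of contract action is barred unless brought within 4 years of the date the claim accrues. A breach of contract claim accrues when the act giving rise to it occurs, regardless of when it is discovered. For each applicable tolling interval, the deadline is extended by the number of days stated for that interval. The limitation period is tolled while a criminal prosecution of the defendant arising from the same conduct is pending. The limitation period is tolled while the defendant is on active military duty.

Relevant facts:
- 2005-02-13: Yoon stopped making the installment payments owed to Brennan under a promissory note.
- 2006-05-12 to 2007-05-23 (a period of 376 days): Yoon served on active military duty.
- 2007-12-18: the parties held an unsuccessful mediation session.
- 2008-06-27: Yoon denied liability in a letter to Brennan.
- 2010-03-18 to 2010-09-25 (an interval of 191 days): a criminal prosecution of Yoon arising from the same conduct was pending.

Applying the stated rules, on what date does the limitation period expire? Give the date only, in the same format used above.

The limitation period began to run on 2005-02-13.
4 years from 2005-02-13 is 2009-02-13.
The defendant's active military service from 2006-05-12 to 2007-05-23 tolled the period for 376 days, extending the deadline to 2010-02-24.
The pending criminal prosecution from 2010-03-18 to 2010-09-25 began after the period had already run on 2010-02-24, so it has no tolling effect.
Nothing else in the chronology tolls or restarts the period.

2010-02-24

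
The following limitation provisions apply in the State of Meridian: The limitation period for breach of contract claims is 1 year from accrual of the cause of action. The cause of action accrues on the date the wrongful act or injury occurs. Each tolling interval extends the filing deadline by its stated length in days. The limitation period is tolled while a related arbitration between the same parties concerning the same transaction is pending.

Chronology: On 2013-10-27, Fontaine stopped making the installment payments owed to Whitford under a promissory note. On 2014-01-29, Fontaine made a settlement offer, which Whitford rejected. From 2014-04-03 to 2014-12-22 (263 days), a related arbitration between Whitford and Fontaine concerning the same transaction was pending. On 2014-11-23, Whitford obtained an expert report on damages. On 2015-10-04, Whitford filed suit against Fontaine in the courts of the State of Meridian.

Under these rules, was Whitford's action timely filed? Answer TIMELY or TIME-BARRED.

TIME-BARRED

The claim accrued on 2013-10-27, when the wrongful act occurred.
The untolled deadline — 1 year after 2013-10-27 — is 2014-10-27.
Because the pending related arbitration ran from 2014-04-03 to 2014-12-22, the deadline is extended by 263 days to 2015-07-17.
Nothing else in the chronology tolls or restarts the period.
Filing on 2015-10-04 missed the 2015-07-17 deadline — the action is time-barred.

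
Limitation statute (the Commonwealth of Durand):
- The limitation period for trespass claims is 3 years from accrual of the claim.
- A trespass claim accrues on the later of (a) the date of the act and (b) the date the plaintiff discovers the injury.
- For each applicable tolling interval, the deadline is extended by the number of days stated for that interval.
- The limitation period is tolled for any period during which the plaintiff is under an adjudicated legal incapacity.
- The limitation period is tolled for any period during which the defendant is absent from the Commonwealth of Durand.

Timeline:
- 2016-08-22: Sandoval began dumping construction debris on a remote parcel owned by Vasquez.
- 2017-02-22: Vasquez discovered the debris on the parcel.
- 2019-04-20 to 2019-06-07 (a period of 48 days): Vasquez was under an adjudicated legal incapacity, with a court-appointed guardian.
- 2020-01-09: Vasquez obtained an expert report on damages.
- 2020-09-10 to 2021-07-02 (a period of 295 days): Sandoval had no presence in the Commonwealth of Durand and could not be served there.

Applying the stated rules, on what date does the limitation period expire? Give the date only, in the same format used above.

2020-04-10

Taking the later of the act (2016-08-22) and discovery (2017-02-22), the claim accrued on 2017-02-22.
The untolled deadline — 3 years after 2017-02-22 — is 2020-02-22.
The period was tolled for 48 days by the plaintiff's legal incapacity (2019-04-20 to 2019-06-07), pushing the deadline to 2020-04-10.
The defendant's absence from the jurisdiction starting 2020-09-10 came too late — the period had run on 2020-04-10 — and so does not extend the deadline.
None of the other events listed affects the running of the period under the stated rules.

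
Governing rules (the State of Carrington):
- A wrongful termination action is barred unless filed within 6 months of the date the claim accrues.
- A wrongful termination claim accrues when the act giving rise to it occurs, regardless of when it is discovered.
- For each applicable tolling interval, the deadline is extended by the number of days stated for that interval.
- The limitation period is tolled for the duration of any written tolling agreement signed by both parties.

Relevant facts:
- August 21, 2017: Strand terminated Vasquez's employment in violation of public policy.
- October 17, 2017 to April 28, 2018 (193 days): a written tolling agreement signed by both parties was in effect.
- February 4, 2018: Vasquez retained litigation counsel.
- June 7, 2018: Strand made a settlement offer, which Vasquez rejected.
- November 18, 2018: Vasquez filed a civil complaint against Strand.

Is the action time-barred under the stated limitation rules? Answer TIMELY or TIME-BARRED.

TIME-BARRED

The limitation period began to run on August 21, 2017.
6 months from August 21, 2017 is February 21, 2018.
The period was tolled for 193 days by the written tolling agreement (October 17, 2017 to April 28, 2018), pushing the deadline to September 2, 2018.
The other events in the timeline have no effect on the limitation period under the stated rules.
The November 18, 2018 filing falls after the September 2, 2018 deadline; the claim is time-barred.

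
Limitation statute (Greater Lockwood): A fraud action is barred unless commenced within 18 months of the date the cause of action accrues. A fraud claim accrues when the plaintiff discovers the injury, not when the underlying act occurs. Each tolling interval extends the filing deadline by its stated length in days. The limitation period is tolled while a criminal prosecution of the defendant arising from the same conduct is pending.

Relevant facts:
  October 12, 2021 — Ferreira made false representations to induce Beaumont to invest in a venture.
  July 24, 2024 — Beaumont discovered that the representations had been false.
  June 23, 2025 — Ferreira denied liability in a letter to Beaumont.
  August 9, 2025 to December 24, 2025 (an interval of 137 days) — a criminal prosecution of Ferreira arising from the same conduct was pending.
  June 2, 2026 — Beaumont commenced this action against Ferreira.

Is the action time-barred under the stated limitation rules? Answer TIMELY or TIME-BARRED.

TIMELY

The claim did not accrue until Beaumont discovered the injury on July 24, 2024; the October 12, 2021 act date does not start the clock under the stated rule.
Adding the 18 months base period to July 24, 2024 gives a deadline of January 24, 2026, before any tolling.
The period was tolled for 137 days by the pending criminal prosecution (August 9, 2025 to December 24, 2025), pushing the deadline to June 10, 2026.
The other events in the timeline have no effect on the limitation period under the stated rules.
The June 2, 2026 filing precedes the June 10, 2026 deadline; the claim is timely.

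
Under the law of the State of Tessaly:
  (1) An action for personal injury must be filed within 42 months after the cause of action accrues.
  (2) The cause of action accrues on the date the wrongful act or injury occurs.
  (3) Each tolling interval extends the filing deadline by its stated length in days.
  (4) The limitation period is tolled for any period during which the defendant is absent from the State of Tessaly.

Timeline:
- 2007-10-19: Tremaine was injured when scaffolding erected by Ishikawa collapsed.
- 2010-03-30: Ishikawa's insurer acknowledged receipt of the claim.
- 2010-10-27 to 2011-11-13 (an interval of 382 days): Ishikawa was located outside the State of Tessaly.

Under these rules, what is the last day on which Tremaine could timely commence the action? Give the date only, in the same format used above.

2012-05-05

The limitation period began to run on 2007-10-19.
42 months from 2007-10-19 is 2011-04-19.
Because the defendant's absence from the jurisdiction ran from 2010-10-27 to 2011-11-13, the deadline is extended by 382 days to 2012-05-05.
Nothing else in the chronology tolls or restarts the period.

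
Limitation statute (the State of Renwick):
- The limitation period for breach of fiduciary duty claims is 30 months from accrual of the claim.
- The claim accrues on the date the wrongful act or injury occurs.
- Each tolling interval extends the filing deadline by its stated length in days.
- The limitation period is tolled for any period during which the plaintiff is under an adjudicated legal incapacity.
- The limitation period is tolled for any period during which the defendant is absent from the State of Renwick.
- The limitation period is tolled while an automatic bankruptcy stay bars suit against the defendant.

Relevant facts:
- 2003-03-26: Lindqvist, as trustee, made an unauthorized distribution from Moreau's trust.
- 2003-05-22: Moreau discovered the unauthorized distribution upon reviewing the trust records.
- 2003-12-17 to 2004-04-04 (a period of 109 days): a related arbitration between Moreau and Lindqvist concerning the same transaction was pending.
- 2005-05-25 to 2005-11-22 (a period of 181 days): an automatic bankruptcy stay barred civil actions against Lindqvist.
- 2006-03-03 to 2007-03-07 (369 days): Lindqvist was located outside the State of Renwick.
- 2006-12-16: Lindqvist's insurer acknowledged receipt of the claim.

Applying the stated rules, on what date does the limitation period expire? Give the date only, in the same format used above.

Accrual is governed by the date of the act, so the period began to run on 2003-03-26; the later discovery on 2003-05-22 is irrelevant under the stated rule.
30 months from 2003-03-26 is 2005-09-26.
Because the automatic bankruptcy stay ran from 2005-05-25 to 2005-11-22, the deadline is extended by 181 days to 2006-03-26.
The period was tolled for 369 days by the defendant's absence from the jurisdiction (2006-03-03 to 2007-03-07), pushing the deadline to 2007-03-30.
Although a pending arbitration ran from 2003-12-17 to 2004-04-04, the stated rules do not make that a tolling event, so it is disregarded.
Nothing else in the chronology tolls or restarts the period.

2007-03-30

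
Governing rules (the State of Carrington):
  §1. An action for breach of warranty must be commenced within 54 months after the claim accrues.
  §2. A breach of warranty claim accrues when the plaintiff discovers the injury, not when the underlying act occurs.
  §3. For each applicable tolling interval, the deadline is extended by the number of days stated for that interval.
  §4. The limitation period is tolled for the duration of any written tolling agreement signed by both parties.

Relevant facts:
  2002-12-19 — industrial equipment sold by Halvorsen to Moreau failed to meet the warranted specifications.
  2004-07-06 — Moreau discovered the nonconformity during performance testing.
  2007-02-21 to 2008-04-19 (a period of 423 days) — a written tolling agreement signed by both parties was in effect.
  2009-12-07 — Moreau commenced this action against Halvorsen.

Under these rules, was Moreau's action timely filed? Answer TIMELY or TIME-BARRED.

TIMELY

Accrual is tied to discovery, so the period began on 2004-07-06 rather than on 2002-12-19 when the act occurred.
Adding the 54 months base period to 2004-07-06 gives a deadline of 2009-01-06, before any tolling.
The written tolling agreement from 2007-02-21 to 2008-04-19 tolled the period for 423 days, extending the deadline to 2010-03-05.
Moreau filed on 2009-12-07, before the 2010-03-05 deadline, so the action is timely.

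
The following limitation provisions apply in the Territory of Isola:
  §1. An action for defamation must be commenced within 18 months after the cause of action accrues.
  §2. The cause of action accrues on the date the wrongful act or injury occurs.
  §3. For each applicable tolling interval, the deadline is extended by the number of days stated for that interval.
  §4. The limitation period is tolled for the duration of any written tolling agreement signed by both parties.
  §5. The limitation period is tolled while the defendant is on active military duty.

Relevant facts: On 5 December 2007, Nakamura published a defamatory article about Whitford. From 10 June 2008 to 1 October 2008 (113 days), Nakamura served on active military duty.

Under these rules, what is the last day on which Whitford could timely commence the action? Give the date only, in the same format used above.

26 September 2009

The cause of action accrued on 5 December 2007, the date of the act.
The untolled deadline — 18 months after 5 December 2007 — is 5 June 2009.
Because the defendant's active military service ran from 10 June 2008 to 1 October 2008, the deadline is extended by 113 days to 26 September 2009.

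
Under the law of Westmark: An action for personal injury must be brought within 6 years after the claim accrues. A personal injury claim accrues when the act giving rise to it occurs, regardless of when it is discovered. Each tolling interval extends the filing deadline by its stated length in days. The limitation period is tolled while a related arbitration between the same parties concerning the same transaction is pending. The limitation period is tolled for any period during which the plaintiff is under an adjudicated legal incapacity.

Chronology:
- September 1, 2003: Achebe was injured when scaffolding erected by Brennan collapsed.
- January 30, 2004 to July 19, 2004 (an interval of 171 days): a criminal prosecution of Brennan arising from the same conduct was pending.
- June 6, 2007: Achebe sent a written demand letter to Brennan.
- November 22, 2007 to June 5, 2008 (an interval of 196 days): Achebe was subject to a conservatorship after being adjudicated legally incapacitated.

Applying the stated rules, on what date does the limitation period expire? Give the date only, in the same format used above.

The claim accrued on September 1, 2003, the date of the act.
Adding the 6 years base period to September 1, 2003 gives a deadline of September 1, 2009, before any tolling.
Because the plaintiff's legal incapacity ran from November 22, 2007 to June 5, 2008, the deadline is extended by 196 days to March 16, 2010.
The pending criminal prosecution from January 30, 2004 to July 19, 2004 does not toll the period, because no stated rule makes a criminal prosecution a tolling event.
None of the other events listed affects the running of the period under the stated rules.

March 16, 2010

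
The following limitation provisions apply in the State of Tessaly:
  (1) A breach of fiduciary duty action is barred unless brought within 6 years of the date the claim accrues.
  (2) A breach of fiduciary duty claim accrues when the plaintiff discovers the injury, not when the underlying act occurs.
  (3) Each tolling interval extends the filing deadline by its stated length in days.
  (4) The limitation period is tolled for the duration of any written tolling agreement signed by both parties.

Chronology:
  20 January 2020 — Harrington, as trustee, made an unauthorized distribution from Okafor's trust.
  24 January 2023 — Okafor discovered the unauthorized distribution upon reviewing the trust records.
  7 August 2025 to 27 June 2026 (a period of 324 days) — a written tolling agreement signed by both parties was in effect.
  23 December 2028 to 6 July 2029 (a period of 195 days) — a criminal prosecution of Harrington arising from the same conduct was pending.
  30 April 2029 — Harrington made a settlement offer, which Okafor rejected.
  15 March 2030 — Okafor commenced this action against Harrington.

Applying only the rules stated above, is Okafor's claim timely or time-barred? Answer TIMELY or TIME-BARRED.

TIME-BARRED

Accrual is tied to discovery, so the period began on 24 January 2023 rather than on 20 January 2020 when the act occurred.
6 years from 24 January 2023 is 24 January 2029.
The written tolling agreement from 7 August 2025 to 27 June 2026 tolled the period for 324 days, extending the deadline to 14 December 2029.
The pending criminal prosecution from 23 December 2028 to 6 July 2029 does not toll the period, because no stated rule makes a criminal prosecution a tolling event.
None of the other events listed affects the running of the period under the stated rules.
Filing on 15 March 2030 missed the 14 December 2029 deadline — the action is time-barred.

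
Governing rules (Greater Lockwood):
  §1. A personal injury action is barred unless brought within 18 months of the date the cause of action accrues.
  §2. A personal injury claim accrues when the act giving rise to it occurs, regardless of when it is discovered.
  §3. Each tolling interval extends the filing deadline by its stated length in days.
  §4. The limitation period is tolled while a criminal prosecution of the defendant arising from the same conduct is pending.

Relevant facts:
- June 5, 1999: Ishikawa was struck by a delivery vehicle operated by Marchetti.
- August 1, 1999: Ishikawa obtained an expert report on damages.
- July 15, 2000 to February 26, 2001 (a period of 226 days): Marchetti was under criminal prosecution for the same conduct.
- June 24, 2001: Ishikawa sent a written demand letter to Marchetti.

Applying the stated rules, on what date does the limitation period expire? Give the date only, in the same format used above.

The cause of action accrued on June 5, 1999, the date of the act.
18 months from June 5, 1999 is December 5, 2000.
The period was tolled for 226 days by the pending criminal prosecution (July 15, 2000 to February 26, 2001), pushing the deadline to July 19, 2001.
None of the other events listed affects the running of the period under the stated rules.

July 19, 2001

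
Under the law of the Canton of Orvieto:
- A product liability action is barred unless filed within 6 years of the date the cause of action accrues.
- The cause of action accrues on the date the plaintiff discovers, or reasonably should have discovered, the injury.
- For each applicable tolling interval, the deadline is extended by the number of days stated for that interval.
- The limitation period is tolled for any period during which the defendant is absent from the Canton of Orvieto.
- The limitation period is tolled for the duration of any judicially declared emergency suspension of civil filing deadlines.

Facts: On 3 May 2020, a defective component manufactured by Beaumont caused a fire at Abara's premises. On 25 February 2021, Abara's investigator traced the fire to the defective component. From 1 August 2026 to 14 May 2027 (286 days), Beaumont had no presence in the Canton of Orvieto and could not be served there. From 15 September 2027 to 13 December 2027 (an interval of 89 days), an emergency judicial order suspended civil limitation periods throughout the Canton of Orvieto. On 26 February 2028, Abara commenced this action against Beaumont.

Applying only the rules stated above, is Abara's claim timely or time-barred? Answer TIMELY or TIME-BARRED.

The claim did not accrue until Abara discovered the injury on 25 February 2021; the 3 May 2020 act date does not start the clock under the stated rule.
Adding the 6 years base period to 25 February 2021 gives a deadline of 25 February 2027, before any tolling.
Because the defendant's absence from the jurisdiction ran from 1 August 2026 to 14 May 2027, the deadline is extended by 286 days to 8 December 2027.
The emergency suspension of filing deadlines from 15 September 2027 to 13 December 2027 tolled the period for 89 days, extending the deadline to 6 March 2028.
Abara filed on 26 February 2028, before the 6 March 2028 deadline, so the action is timely.

TIMELY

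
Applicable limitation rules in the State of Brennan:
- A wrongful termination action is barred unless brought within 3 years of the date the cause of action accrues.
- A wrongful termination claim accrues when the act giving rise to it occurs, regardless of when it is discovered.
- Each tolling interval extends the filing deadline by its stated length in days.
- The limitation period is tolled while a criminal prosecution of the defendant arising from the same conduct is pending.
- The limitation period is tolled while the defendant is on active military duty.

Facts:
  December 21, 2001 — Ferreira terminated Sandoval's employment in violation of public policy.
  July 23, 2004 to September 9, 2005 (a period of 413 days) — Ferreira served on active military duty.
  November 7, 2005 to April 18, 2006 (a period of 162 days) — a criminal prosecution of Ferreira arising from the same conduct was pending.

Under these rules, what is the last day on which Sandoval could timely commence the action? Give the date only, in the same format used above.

July 19, 2006

The claim accrued on December 21, 2001, when the wrongful act occurred.
The untolled deadline — 3 years after December 21, 2001 — is December 21, 2004.
The period was tolled for 413 days by the defendant's active military service (July 23, 2004 to September 9, 2005), pushing the deadline to February 7, 2006.
The pending criminal prosecution from November 7, 2005 to April 18, 2006 tolled the period for 162 days, extending the deadline to July 19, 2006.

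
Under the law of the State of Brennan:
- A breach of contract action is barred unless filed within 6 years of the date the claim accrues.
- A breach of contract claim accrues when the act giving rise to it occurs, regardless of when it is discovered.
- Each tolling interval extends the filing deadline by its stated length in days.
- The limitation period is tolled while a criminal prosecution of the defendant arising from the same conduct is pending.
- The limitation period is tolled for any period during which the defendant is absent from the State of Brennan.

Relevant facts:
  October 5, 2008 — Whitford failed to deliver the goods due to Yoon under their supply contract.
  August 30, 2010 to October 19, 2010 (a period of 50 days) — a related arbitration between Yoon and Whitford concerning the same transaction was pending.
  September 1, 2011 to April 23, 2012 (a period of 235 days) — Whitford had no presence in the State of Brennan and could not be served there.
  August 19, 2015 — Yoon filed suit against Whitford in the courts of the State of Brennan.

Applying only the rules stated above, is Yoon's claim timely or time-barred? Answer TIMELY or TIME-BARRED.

The claim accrued on October 5, 2008, when the wrongful act occurred.
The untolled deadline — 6 years after October 5, 2008 — is October 5, 2014.
Because the defendant's absence from the jurisdiction ran from September 1, 2011 to April 23, 2012, the deadline is extended by 235 days to May 28, 2015.
Although a pending arbitration ran from August 30, 2010 to October 19, 2010, the stated rules do not make that a tolling event, so it is disregarded.
Filing on August 19, 2015 missed the May 28, 2015 deadline — the action is time-barred.

TIME-BARRED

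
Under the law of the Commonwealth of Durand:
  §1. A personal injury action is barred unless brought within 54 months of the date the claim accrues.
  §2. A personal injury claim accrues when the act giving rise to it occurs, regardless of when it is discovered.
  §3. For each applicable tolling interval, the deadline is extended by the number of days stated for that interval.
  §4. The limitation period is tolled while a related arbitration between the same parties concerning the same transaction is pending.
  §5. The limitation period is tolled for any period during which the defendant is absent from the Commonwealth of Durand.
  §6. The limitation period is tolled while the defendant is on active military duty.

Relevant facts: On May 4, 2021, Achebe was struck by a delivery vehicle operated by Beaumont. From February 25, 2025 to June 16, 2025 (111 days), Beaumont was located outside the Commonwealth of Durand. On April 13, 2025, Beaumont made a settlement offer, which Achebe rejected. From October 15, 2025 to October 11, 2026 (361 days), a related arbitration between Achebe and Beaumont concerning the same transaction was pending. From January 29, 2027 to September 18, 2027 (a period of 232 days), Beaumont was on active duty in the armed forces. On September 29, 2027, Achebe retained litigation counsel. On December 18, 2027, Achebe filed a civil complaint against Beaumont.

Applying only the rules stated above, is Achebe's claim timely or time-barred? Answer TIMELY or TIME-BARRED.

TIME-BARRED

The claim accrued on May 4, 2021, the date of the act.
54 months from May 4, 2021 is November 4, 2025.
The defendant's absence from the jurisdiction from February 25, 2025 to June 16, 2025 tolled the period for 111 days, extending the deadline to February 23, 2026.
The pending related arbitration from October 15, 2025 to October 11, 2026 tolled the period for 361 days, extending the deadline to February 19, 2027.
The period was tolled for 232 days by the defendant's active military service (January 29, 2027 to September 18, 2027), pushing the deadline to October 9, 2027.
Nothing else in the chronology tolls or restarts the period.
Filing on December 18, 2027 missed the October 9, 2027 deadline — the action is time-barred.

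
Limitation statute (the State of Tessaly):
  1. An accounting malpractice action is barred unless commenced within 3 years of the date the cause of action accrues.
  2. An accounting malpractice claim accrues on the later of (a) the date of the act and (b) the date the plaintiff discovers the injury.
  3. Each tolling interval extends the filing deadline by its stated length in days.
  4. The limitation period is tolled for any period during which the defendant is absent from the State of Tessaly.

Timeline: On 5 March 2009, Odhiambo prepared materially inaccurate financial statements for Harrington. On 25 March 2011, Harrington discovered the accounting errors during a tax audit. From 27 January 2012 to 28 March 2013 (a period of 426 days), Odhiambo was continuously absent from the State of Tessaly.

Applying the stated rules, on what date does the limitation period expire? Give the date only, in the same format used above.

25 May 2015

The claim accrued on 25 March 2011 — the later of the 5 March 2009 act and the 25 March 2011 discovery.
Adding the 3 years base period to 25 March 2011 gives a deadline of 25 March 2014, before any tolling.
The period was tolled for 426 days by the defendant's absence from the jurisdiction (27 January 2012 to 28 March 2013), pushing the deadline to 25 May 2015.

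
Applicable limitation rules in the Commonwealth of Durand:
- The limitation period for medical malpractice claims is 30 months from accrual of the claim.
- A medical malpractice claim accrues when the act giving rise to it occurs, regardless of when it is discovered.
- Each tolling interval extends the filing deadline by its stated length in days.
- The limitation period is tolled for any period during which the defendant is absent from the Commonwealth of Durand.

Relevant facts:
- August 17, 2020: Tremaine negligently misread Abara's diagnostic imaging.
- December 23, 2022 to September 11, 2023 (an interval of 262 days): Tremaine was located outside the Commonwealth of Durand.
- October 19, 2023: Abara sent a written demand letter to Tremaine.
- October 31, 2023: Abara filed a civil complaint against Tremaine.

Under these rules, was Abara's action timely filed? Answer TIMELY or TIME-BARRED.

The claim accrued on August 17, 2020, the date of the act.
The untolled deadline — 30 months after August 17, 2020 — is February 17, 2023.
Because the defendant's absence from the jurisdiction ran from December 23, 2022 to September 11, 2023, the deadline is extended by 262 days to November 6, 2023.
The other events in the timeline have no effect on the limitation period under the stated rules.
Filing on October 31, 2023 beat the November 6, 2023 deadline — the action is timely.

TIMELY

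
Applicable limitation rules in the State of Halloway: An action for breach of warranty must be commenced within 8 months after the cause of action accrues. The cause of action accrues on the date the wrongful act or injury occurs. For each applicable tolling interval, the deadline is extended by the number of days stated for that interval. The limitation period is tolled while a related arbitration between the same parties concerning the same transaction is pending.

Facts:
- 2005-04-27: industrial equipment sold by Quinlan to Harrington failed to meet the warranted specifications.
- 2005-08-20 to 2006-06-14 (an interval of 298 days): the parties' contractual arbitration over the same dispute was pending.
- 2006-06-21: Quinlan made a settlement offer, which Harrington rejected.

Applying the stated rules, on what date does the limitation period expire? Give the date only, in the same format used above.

2006-10-21

The cause of action accrued on 2005-04-27, the date of the act.
8 months from 2005-04-27 is 2005-12-27.
The pending related arbitration from 2005-08-20 to 2006-06-14 tolled the period for 298 days, extending the deadline to 2006-10-21.
The other events in the timeline have no effect on the limitation period under the stated rules.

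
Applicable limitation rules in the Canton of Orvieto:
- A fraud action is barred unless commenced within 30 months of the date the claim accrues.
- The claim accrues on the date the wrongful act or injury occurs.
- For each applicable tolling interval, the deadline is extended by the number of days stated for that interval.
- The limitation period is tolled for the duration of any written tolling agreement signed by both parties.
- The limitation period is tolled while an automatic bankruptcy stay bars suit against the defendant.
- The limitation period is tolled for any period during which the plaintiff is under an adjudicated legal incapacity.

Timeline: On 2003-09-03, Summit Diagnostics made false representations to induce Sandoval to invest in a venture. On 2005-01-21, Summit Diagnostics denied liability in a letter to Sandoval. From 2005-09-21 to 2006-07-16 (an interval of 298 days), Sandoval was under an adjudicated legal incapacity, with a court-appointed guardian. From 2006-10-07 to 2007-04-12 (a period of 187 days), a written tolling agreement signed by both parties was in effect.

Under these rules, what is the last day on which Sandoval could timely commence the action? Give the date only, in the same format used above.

The limitation period began to run on 2003-09-03.
Adding the 30 months base period to 2003-09-03 gives a deadline of 2006-03-03, before any tolling.
Because the plaintiff's legal incapacity ran from 2005-09-21 to 2006-07-16, the deadline is extended by 298 days to 2006-12-26.
The written tolling agreement from 2006-10-07 to 2007-04-12 tolled the period for 187 days, extending the deadline to 2007-07-01.
None of the other events listed affects the running of the period under the stated rules.

2007-07-01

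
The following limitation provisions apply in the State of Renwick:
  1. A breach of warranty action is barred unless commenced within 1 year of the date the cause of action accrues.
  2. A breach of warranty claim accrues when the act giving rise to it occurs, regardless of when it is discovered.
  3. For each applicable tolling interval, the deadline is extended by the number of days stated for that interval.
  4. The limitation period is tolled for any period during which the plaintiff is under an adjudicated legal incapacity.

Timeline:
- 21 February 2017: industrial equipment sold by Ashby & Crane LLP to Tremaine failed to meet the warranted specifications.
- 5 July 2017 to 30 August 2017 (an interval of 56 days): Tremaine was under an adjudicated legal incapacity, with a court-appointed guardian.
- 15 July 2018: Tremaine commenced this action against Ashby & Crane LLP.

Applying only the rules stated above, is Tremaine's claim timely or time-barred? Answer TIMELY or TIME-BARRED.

TIME-BARRED

The limitation period began to run on 21 February 2017.
The untolled deadline — 1 year after 21 February 2017 — is 21 February 2018.
The plaintiff's legal incapacity from 5 July 2017 to 30 August 2017 tolled the period for 56 days, extending the deadline to 18 April 2018.
Tremaine filed on 15 July 2018, after the 18 April 2018 deadline, so the action is time-barred.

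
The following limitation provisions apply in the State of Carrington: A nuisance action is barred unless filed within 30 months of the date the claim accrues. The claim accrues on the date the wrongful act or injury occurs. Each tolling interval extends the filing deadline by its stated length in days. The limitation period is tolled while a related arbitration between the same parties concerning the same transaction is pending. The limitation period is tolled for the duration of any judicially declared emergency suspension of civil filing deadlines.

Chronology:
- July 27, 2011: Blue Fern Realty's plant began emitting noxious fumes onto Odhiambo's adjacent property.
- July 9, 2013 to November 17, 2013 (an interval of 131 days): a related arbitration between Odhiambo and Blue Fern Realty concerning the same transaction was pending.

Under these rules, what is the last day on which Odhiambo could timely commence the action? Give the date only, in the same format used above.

June 7, 2014

The limitation period began to run on July 27, 2011.
The untolled deadline — 30 months after July 27, 2011 — is January 27, 2014.
Because the pending related arbitration ran from July 9, 2013 to November 17, 2013, the deadline is extended by 131 days to June 7, 2014.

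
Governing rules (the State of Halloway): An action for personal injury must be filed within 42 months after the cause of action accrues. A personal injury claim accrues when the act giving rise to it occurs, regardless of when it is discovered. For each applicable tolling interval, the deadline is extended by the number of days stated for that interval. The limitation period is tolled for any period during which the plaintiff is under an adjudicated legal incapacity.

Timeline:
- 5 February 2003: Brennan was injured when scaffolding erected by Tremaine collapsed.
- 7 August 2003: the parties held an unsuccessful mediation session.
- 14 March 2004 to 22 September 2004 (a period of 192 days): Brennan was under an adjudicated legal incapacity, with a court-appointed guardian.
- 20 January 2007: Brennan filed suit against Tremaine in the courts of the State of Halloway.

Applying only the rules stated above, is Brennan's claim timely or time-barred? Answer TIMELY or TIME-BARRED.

TIMELY

The cause of action accrued on 5 February 2003, the date of the act.
Adding the 42 months base period to 5 February 2003 gives a deadline of 5 August 2006, before any tolling.
Because the plaintiff's legal incapacity ran from 14 March 2004 to 22 September 2004, the deadline is extended by 192 days to 13 February 2007.
None of the other events listed affects the running of the period under the stated rules.
The 20 January 2007 filing precedes the 13 February 2007 deadline; the claim is timely.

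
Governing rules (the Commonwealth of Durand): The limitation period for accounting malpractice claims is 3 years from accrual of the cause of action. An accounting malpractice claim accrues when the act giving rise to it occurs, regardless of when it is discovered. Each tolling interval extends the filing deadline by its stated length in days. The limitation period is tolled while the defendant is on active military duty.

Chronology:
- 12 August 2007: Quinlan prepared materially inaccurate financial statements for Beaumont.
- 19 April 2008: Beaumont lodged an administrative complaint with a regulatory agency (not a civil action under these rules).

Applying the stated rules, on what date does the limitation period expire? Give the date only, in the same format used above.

12 August 2010

The cause of action accrued on 12 August 2007, the date of the act.
Adding the 3 years base period to 12 August 2007 gives a deadline of 12 August 2010, before any tolling.
The other events in the timeline have no effect on the limitation period under the stated rules.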